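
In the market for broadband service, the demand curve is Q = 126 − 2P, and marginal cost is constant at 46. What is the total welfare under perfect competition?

Inverting demand: P = 63 − 0.5Q.
Perfect competition: P = MC = 46, so 63 − 0.5Q = 46 and Q = 34.
CS = ½·(63 − 46)·34 = 289; PS = (46 − 46)·34 = 0; TS = 289.

TS = 289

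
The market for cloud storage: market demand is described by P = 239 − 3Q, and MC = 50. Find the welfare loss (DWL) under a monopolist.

Under competition P = MC = 50, so Q = (239 − 50)/3 = 63.
The monopolist equates marginal revenue to marginal cost: 239 − 6Q = 50, so Q = 31.5. From demand, P = 144.5.
DWL is the triangle between Q = 31.5 and Q = 63: ½·(63 − 31.5)·(144.5 − 50) = 1488.375.

DWL = 1488.375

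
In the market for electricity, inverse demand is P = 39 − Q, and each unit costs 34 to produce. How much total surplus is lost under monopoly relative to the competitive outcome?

DWL = 3.125

Competitive firms price at marginal cost: P = 34, giving Q = 5.
A monopolist chooses Q where MR = MC. MR = 39 − 2Q; setting this equal to 34 gives Q = 2.5 and P = 36.5.
DWL is the triangle between Q = 2.5 and Q = 5: ½·(5 − 2.5)·(36.5 − 34) = 3.125.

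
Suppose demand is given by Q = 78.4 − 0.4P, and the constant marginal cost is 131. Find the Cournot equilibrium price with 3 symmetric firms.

P = 147.25

Inverting demand: P = 196 − 2.5Q.
Cournot with 3 identical firms: the symmetric best-response condition is 196 − 10q = 131. Each firm produces q = 6.5, total output Q = 19.5, price P = 147.25.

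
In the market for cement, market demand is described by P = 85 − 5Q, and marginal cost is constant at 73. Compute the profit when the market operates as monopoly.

Profit = 7.2

Monopoly sets MR = MC: 85 − 10Q = 73 ⇒ Q = 1.2, P = 85 − 5·1.2 = 79.
Profit = (79 − 73)·1.2 = 7.2.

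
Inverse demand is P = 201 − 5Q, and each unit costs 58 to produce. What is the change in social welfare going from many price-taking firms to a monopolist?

Social welfare falls by 511.225

Under competition P = MC = 58, so Q = (201 − 58)/5 = 28.6.
CS = ½·(201 − 58)·28.6 = 2044.9; PS = (58 − 58)·28.6 = 0; TS = 2044.9.
Monopoly sets MR = MC: 201 − 10Q = 58 ⇒ Q = 14.3, P = 201 − 5·14.3 = 129.5.
CS = ½·(201 − 129.5)·14.3 = 511.225; PS = (129.5 − 58)·14.3 = 1022.45; TS = 1533.675.
Change in social welfare: 1533.675 − 2044.9 = −511.225.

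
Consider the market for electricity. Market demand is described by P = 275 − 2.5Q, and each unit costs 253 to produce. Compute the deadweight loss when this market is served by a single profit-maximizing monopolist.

Perfect competition: P = MC = 253, so 275 − 2.5Q = 253 and Q = 8.8.
Monopoly sets MR = MC: 275 − 5Q = 253 ⇒ Q = 4.4, P = 275 − 2.5·4.4 = 264.
DWL is the triangle between Q = 4.4 and Q = 8.8: ½·(8.8 − 4.4)·(264 − 253) = 24.2.

DWL = 24.2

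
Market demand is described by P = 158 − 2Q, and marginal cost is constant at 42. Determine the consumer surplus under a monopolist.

CS = 841

The monopolist equates marginal revenue to marginal cost: 158 − 4Q = 42, so Q = 29. From demand, P = 100.
CS = ½·(158 − 100)·29 = 841.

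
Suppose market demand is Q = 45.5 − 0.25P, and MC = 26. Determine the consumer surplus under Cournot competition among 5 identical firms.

Inverting demand: P = 182 − 4Q.
With 5 symmetric Cournot firms, each firm's FOC gives 182 − 24q = 26, so q = 6.5, Q = 5·6.5 = 32.5, and P = 52.
CS = ½·(182 − 52)·32.5 = 2112.5.

CS = 2112.5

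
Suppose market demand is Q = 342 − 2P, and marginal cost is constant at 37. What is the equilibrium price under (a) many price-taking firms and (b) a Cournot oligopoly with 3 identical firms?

Competition: P = 37; Cournot: P = 70.5

Inverting demand: P = 171 − 0.5Q.
Perfect competition: P = MC = 37, so 171 − 0.5Q = 37 and Q = 268.
Cournot with 3 identical firms: the symmetric best-response condition is 171 − 2q = 37. Each firm produces q = 67, total output Q = 201, price P = 70.5.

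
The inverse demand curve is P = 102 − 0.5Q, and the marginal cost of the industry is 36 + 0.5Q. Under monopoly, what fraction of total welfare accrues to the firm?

PS/TS = 0.75

Monopoly sets MR = MC: 102 − Q = 36 + 0.5Q ⇒ Q = 44, P = 102 − 0.5·44 = 80.
CS = ½·(102 − 80)·44 = 484.
PS = P·Q − VC(Q) = 80·44 − (36·44 + ½·0.5·44²) = 1452.
Share captured = PS/TS = 1452/1936 = 0.75.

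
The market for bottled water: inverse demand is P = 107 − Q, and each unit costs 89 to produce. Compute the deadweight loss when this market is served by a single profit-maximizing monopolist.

Under competition P = MC = 89, so Q = (107 − 89)/1 = 18.
The monopolist equates marginal revenue to marginal cost: 107 − 2Q = 89, so Q = 9. From demand, P = 98.
DWL is the triangle between Q = 9 and Q = 18: ½·(18 − 9)·(98 − 89) = 40.5.

DWL = 40.5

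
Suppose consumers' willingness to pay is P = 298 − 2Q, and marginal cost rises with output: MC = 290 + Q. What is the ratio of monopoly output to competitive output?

Q_m/Q_c = 0.6

A monopolist chooses Q where MR = MC. MR = 298 − 4Q; setting this equal to 290 + Q gives Q = 1.6 and P = 294.8.
Competitive equilibrium sets price equal to marginal cost: 298 − 2Q = 290 + Q, so Q = 8/3 and P = 878/3.
Ratio Q_m/Q_c = 1.6/(8/3) = 0.6.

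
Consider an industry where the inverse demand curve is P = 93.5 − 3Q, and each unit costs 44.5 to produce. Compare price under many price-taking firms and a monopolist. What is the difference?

Competitive firms price at marginal cost: P = 44.5, giving Q = 49/3.
Monopoly sets MR = MC: 93.5 − 6Q = 44.5 ⇒ Q = 49/6, P = 93.5 − 3·49/6 = 69.
Change in price: 69 − 44.5 = 24.5.

P rises by 24.5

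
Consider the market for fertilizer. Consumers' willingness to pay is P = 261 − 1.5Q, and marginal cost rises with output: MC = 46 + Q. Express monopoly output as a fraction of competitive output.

Q_m/Q_c = 0.625

The monopolist equates marginal revenue to marginal cost: 261 − 3Q = 46 + Q, so Q = 53.75. From demand, P = 180.375.
Under competition P = MC: 261 − 1.5Q = 46 + Q ⇒ Q = 86, P = 132.
Ratio Q_m/Q_c = 53.75/86 = 0.625.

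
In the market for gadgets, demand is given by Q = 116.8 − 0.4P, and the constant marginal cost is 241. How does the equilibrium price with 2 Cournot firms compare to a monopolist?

Inverting demand: P = 292 − 2.5Q.
Cournot with 2 identical firms: the symmetric best-response condition is 292 − 7.5q = 241. Each firm produces q = 6.8, total output Q = 13.6, price P = 258.
A monopolist chooses Q where MR = MC. MR = 292 − 5Q; setting this equal to 241 gives Q = 10.2 and P = 266.5.

Cournot: P = 258; Monopoly: P = 266.5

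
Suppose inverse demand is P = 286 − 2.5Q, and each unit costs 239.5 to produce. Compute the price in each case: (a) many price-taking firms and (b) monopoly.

Competition: P = 239.5; Monopoly: P = 262.75

Perfect competition: P = MC = 239.5, so 286 − 2.5Q = 239.5 and Q = 18.6.
Monopoly sets MR = MC: 286 − 5Q = 239.5 ⇒ Q = 9.3, P = 286 − 2.5·9.3 = 262.75.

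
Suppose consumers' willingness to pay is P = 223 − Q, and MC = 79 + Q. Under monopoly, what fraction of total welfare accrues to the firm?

PS/TS = 0.75

Monopoly sets MR = MC: 223 − 2Q = 79 + Q ⇒ Q = 48, P = 223 − 48 = 175.
CS = ½·(223 − 175)·48 = 1152.
PS = P·Q − VC(Q) = 175·48 − (79·48 + ½·1·48²) = 3456.
Share captured = PS/TS = 3456/4608 = 0.75.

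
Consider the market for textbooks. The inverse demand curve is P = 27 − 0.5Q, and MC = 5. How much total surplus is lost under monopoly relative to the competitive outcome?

Perfect competition: P = MC = 5, so 27 − 0.5Q = 5 and Q = 44.
A monopolist chooses Q where MR = MC. MR = 27 − Q; setting this equal to 5 gives Q = 22 and P = 16.
DWL is the triangle between Q = 22 and Q = 44: ½·(44 − 22)·(16 − 5) = 121.

DWL = 121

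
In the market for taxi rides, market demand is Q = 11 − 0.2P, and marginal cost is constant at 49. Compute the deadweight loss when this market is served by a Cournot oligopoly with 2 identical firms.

Inverting demand: P = 55 − 5Q.
Perfect competition: P = MC = 49, so 55 − 5Q = 49 and Q = 1.2.
With 2 symmetric Cournot firms, each firm's FOC gives 55 − 15q = 49, so q = 0.4, Q = 2·0.4 = 0.8, and P = 51.
DWL is the triangle between Q = 0.8 and Q = 1.2: ½·(1.2 − 0.8)·(51 − 49) = 0.4.

DWL = 0.4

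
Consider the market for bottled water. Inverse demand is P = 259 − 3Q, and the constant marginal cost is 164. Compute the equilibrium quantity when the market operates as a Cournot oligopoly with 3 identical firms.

Cournot with 3 identical firms: the symmetric best-response condition is 259 − 12q = 164. Each firm produces q = 95/12, total output Q = 23.75, price P = 187.75.

Q = 23.75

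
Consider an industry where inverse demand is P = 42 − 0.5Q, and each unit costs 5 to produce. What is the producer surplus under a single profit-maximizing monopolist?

PS = 684.5

A monopolist chooses Q where MR = MC. MR = 42 − Q; setting this equal to 5 gives Q = 37 and P = 23.5.
PS = (23.5 − 5)·37 = 684.5.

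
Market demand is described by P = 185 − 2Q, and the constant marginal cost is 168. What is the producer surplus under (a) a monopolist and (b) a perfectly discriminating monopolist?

Monopoly sets MR = MC: 185 − 4Q = 168 ⇒ Q = 4.25, P = 185 − 2·4.25 = 176.5.
PS = (176.5 − 168)·4.25 = 36.125.
Under first-degree price discrimination the firm charges each unit its demand price and produces up to where P = MC, i.e. Q = 8.5. Consumer surplus is zero; producer surplus equals total surplus.
PS = ½·(185 − 168)·8.5 = 72.25.

Monopoly: PS = 36.125; Perfect PD: PS = 72.25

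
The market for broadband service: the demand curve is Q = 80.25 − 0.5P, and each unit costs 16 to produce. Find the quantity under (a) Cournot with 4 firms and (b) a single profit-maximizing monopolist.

Cournot: Q = 57.8; Monopoly: Q = 36.125

Inverting demand: P = 160.5 − 2Q.
With 4 symmetric Cournot firms, each firm's FOC gives 160.5 − 10q = 16, so q = 14.45, Q = 4·14.45 = 57.8, and P = 44.9.
Monopoly sets MR = MC: 160.5 − 4Q = 16 ⇒ Q = 36.125, P = 160.5 − 2·36.125 = 88.25.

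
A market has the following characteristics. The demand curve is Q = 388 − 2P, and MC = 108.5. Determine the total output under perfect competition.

Q = 171

Inverting demand: P = 194 − 0.5Q.
Competitive firms price at marginal cost: P = 108.5, giving Q = 171.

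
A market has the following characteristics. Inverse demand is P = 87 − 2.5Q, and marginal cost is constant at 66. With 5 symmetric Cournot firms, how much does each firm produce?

q_i = 1.4

In a 5-firm Cournot equilibrium, symmetry and the first-order condition give q = (87 − 66)/(15) = 1.4. So Q = 7 and P = 69.5.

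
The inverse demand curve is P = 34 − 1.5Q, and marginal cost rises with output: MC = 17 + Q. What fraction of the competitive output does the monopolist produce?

Q_m/Q_c = 0.625

The monopolist equates marginal revenue to marginal cost: 34 − 3Q = 17 + Q, so Q = 4.25. From demand, P = 27.625.
Competitive equilibrium sets price equal to marginal cost: 34 − 1.5Q = 17 + Q, so Q = 6.8 and P = 23.8.
Ratio Q_m/Q_c = 4.25/6.8 = 0.625.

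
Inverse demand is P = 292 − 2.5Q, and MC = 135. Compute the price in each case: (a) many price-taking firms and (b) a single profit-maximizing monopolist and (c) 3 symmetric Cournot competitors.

Competition: P = 135; Monopoly: P = 213.5; Cournot: P = 174.25

Under competition P = MC = 135, so Q = (292 − 135)/2.5 = 62.8.
Monopoly sets MR = MC: 292 − 5Q = 135 ⇒ Q = 31.4, P = 292 − 2.5·31.4 = 213.5.
In a 3-firm Cournot equilibrium, symmetry and the first-order condition give q = (292 − 135)/(10) = 15.7. So Q = 47.1 and P = 174.25.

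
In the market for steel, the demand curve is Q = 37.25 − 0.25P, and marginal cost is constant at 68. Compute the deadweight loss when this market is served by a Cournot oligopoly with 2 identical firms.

DWL = 91.125

Inverting demand: P = 149 − 4Q.
Under competition P = MC = 68, so Q = (149 − 68)/4 = 20.25.
With 2 symmetric Cournot firms, each firm's FOC gives 149 − 12q = 68, so q = 6.75, Q = 2·6.75 = 13.5, and P = 95.
DWL is the triangle between Q = 13.5 and Q = 20.25: ½·(20.25 − 13.5)·(95 − 68) = 91.125.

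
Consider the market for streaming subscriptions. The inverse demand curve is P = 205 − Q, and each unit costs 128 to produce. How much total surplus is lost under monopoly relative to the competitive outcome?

DWL = 741.125

Under competition P = MC = 128, so Q = (205 − 128)/1 = 77.
Monopoly sets MR = MC: 205 − 2Q = 128 ⇒ Q = 38.5, P = 205 − 38.5 = 166.5.
DWL is the triangle between Q = 38.5 and Q = 77: ½·(77 − 38.5)·(166.5 − 128) = 741.125.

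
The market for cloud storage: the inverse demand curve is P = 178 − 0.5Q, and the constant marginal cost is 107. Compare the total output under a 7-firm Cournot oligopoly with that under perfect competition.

Cournot: Q = 124.25; Competition: Q = 142

Cournot with 7 identical firms: the symmetric best-response condition is 178 − 4q = 107. Each firm produces q = 17.75, total output Q = 124.25, price P = 115.875.
Competitive firms price at marginal cost: P = 107, giving Q = 142.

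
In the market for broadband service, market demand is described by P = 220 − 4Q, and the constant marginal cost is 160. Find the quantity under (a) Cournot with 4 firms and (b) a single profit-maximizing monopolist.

Cournot: Q = 12; Monopoly: Q = 7.5

Cournot with 4 identical firms: the symmetric best-response condition is 220 − 20q = 160. Each firm produces q = 3, total output Q = 12, price P = 172.
A monopolist chooses Q where MR = MC. MR = 220 − 8Q; setting this equal to 160 gives Q = 7.5 and P = 190.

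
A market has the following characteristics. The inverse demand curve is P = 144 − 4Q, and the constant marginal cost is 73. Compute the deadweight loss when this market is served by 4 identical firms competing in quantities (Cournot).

DWL = 25.205

Competitive firms price at marginal cost: P = 73, giving Q = 17.75.
Cournot with 4 identical firms: the symmetric best-response condition is 144 − 20q = 73. Each firm produces q = 3.55, total output Q = 14.2, price P = 87.2.
DWL is the triangle between Q = 14.2 and Q = 17.75: ½·(17.75 − 14.2)·(87.2 − 73) = 25.205.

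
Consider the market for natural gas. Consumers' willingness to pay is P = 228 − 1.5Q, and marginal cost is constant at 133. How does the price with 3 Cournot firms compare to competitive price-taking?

With 3 symmetric Cournot firms, each firm's FOC gives 228 − 6q = 133, so q = 95/6, Q = 3·95/6 = 47.5, and P = 156.75.
Competitive firms price at marginal cost: P = 133, giving Q = 190/3.

Cournot: P = 156.75; Competition: P = 133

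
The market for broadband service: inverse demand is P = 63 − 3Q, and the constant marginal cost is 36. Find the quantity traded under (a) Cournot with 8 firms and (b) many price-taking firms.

Cournot: Q = 8; Competition: Q = 9

In a 8-firm Cournot equilibrium, symmetry and the first-order condition give q = (63 − 36)/(27) = 1. So Q = 8 and P = 39.
Competitive firms price at marginal cost: P = 36, giving Q = 9.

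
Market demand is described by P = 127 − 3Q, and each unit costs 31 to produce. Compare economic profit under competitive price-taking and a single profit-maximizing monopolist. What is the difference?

Under competition P = MC = 31, so Q = (127 − 31)/3 = 32.
Profit = (31 − 31)·32 = 0.
The monopolist equates marginal revenue to marginal cost: 127 − 6Q = 31, so Q = 16. From demand, P = 79.
Profit = (79 − 31)·16 = 768.
Change in economic profit: 768 − 0 = 768.

π rises by 768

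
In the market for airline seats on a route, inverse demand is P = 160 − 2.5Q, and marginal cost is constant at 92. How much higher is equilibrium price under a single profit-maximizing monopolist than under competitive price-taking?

Equilibrium price rises by 34

Competitive firms price at marginal cost: P = 92, giving Q = 27.2.
The monopolist equates marginal revenue to marginal cost: 160 − 5Q = 92, so Q = 13.6. From demand, P = 126.
Change in equilibrium price: 126 − 92 = 34.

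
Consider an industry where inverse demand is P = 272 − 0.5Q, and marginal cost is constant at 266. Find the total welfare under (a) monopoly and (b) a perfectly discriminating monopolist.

A monopolist chooses Q where MR = MC. MR = 272 − Q; setting this equal to 266 gives Q = 6 and P = 269.
CS = ½·(272 − 269)·6 = 9; PS = (269 − 266)·6 = 18; TS = 27.
A perfectly discriminating monopolist sells every unit with P(Q) ≥ MC(Q), so output equals the competitive quantity Q = 12. Each buyer pays their reservation price, so CS = 0 and the firm captures all surplus.
TS = 36 (equal to competitive TS).

Monopoly: TS = 27; Perfect PD: TS = 36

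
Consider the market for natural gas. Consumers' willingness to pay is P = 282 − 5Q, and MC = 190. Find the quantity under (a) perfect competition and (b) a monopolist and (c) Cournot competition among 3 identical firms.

Perfect competition: P = MC = 190, so 282 − 5Q = 190 and Q = 18.4.
The monopolist equates marginal revenue to marginal cost: 282 − 10Q = 190, so Q = 9.2. From demand, P = 236.
Cournot with 3 identical firms: the symmetric best-response condition is 282 − 20q = 190. Each firm produces q = 4.6, total output Q = 13.8, price P = 213.

Competition: Q = 18.4; Monopoly: Q = 9.2; Cournot: Q = 13.8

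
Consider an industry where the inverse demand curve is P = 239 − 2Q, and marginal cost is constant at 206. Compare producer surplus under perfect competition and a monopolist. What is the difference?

Perfect competition: P = MC = 206, so 239 − 2Q = 206 and Q = 16.5.
PS = (206 − 206)·16.5 = 0.
Monopoly sets MR = MC: 239 − 4Q = 206 ⇒ Q = 8.25, P = 239 − 2·8.25 = 222.5.
PS = (222.5 − 206)·8.25 = 136.125.
Change in producer surplus: 136.125 − 0 = 136.125.

PS rises by 136.125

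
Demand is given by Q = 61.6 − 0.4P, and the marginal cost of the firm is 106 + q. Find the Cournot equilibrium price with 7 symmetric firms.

P = 114

Inverting demand: P = 154 − 2.5Q.
With 7 symmetric Cournot firms, each firm's FOC gives 154 − 20q = 106 + q, so q = 16/7, Q = 7·16/7 = 16, and P = 114.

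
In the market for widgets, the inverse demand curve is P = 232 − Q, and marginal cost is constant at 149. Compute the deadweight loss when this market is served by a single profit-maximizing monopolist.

Competitive firms price at marginal cost: P = 149, giving Q = 83.
The monopolist equates marginal revenue to marginal cost: 232 − 2Q = 149, so Q = 41.5. From demand, P = 190.5.
DWL is the triangle between Q = 41.5 and Q = 83: ½·(83 − 41.5)·(190.5 − 149) = 861.125.

DWL = 861.125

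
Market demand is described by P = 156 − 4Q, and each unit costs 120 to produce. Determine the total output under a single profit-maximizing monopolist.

The monopolist equates marginal revenue to marginal cost: 156 − 8Q = 120, so Q = 4.5. From demand, P = 138.

Q = 4.5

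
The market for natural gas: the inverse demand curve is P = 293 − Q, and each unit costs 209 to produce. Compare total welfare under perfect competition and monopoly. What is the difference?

Competitive firms price at marginal cost: P = 209, giving Q = 84.
CS = ½·(293 − 209)·84 = 3528; PS = (209 − 209)·84 = 0; TS = 3528.
Monopoly sets MR = MC: 293 − 2Q = 209 ⇒ Q = 42, P = 293 − 42 = 251.
CS = ½·(293 − 251)·42 = 882; PS = (251 − 209)·42 = 1764; TS = 2646.
Change in total welfare: 2646 − 3528 = −882.

Total welfare falls by 882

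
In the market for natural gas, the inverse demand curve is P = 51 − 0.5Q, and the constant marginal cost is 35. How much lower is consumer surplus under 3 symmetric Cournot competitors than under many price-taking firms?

Under competition P = MC = 35, so Q = (51 − 35)/0.5 = 32.
CS = ½·(51 − 35)·32 = 256.
In a 3-firm Cournot equilibrium, symmetry and the first-order condition give q = (51 − 35)/(2) = 8. So Q = 24 and P = 39.
CS = ½·(51 − 39)·24 = 144.
Change in consumer surplus: 144 − 256 = −112.

CS falls by 112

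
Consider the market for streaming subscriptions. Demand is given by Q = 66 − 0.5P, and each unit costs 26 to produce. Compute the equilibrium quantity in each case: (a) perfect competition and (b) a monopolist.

Competition: Q = 53; Monopoly: Q = 26.5

Inverting demand: P = 132 − 2Q.
Competitive firms price at marginal cost: P = 26, giving Q = 53.
Monopoly sets MR = MC: 132 − 4Q = 26 ⇒ Q = 26.5, P = 132 − 2·26.5 = 79.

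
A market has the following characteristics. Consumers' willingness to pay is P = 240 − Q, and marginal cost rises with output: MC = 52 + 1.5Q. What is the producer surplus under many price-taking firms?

PS = 4241.28

Competitive equilibrium sets price equal to marginal cost: 240 − Q = 52 + 1.5Q, so Q = 75.2 and P = 164.8.
PS = P·Q − VC(Q) = 164.8·75.2 − (52·75.2 + ½·1.5·75.2²) = 4241.28.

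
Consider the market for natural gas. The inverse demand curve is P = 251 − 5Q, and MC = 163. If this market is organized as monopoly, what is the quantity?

Q = 8.8

The monopolist equates marginal revenue to marginal cost: 251 − 10Q = 163, so Q = 8.8. From demand, P = 207.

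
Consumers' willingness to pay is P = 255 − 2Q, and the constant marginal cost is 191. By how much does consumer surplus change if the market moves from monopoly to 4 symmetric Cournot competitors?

A monopolist chooses Q where MR = MC. MR = 255 − 4Q; setting this equal to 191 gives Q = 16 and P = 223.
CS = ½·(255 − 223)·16 = 256.
In a 4-firm Cournot equilibrium, symmetry and the first-order condition give q = (255 − 191)/(10) = 6.4. So Q = 25.6 and P = 203.8.
CS = ½·(255 − 203.8)·25.6 = 655.36.
Change in consumer surplus: 655.36 − 256 = 399.36.

CS rises by 399.36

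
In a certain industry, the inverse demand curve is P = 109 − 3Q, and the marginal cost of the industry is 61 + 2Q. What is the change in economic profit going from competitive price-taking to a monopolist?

Under competition P = MC: 109 − 3Q = 61 + 2Q ⇒ Q = 9.6, P = 80.2.
Profit = 80.2·9.6 − (61·9.6 + ½·2·9.6²) = 92.16.
A monopolist chooses Q where MR = MC. MR = 109 − 6Q; setting this equal to 61 + 2Q gives Q = 6 and P = 91.
Profit = 91·6 − (61·6 + ½·2·6²) = 144.
Change in economic profit: 144 − 92.16 = 51.84.

π rises by 51.84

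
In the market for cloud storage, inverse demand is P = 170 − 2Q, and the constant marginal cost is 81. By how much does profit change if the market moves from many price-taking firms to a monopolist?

Under competition P = MC = 81, so Q = (170 − 81)/2 = 44.5.
Profit = (81 − 81)·44.5 = 0.
The monopolist equates marginal revenue to marginal cost: 170 − 4Q = 81, so Q = 22.25. From demand, P = 125.5.
Profit = (125.5 − 81)·22.25 = 990.125.
Change in profit: 990.125 − 0 = 990.125.

Profit rises by 990.125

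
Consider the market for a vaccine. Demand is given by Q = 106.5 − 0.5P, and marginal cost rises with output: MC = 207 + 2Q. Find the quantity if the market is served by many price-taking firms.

Q = 1.5

Inverting demand: P = 213 − 2Q.
Under competition P = MC: 213 − 2Q = 207 + 2Q ⇒ Q = 1.5, P = 210.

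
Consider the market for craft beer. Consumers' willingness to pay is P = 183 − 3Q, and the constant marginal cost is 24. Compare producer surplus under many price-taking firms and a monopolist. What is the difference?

Producer surplus rises by 2106.75

Perfect competition: P = MC = 24, so 183 − 3Q = 24 and Q = 53.
PS = (24 − 24)·53 = 0.
A monopolist chooses Q where MR = MC. MR = 183 − 6Q; setting this equal to 24 gives Q = 26.5 and P = 103.5.
PS = (103.5 − 24)·26.5 = 2106.75.
Change in producer surplus: 2106.75 − 0 = 2106.75.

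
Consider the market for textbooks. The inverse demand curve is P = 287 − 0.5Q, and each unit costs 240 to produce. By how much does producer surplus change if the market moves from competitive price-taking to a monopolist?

Producer surplus rises by 1104.5

Perfect competition: P = MC = 240, so 287 − 0.5Q = 240 and Q = 94.
PS = (240 − 240)·94 = 0.
The monopolist equates marginal revenue to marginal cost: 287 − Q = 240, so Q = 47. From demand, P = 263.5.
PS = (263.5 − 240)·47 = 1104.5.
Change in producer surplus: 1104.5 − 0 = 1104.5.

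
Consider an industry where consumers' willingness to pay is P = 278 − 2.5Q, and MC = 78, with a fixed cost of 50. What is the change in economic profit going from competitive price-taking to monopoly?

π rises by 4000

Perfect competition: P = MC = 78, so 278 − 2.5Q = 78 and Q = 80.
Profit = (78 − 78)·80 − 50 = −50.
A monopolist chooses Q where MR = MC. MR = 278 − 5Q; setting this equal to 78 gives Q = 40 and P = 178.
Profit = (178 − 78)·40 − 50 = 3950.
Change in economic profit: 3950 − −50 = 4000.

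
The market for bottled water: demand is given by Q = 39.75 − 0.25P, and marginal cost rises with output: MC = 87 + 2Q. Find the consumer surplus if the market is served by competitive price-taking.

Inverting demand: P = 159 − 4Q.
Under competition P = MC: 159 − 4Q = 87 + 2Q ⇒ Q = 12, P = 111.
CS = ½·(159 − 111)·12 = 288.

CS = 288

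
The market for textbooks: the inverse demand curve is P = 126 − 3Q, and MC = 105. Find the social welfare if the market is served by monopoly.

TS = 55.125

The monopolist equates marginal revenue to marginal cost: 126 − 6Q = 105, so Q = 3.5. From demand, P = 115.5.
CS = ½·(126 − 115.5)·3.5 = 18.375; PS = (115.5 − 105)·3.5 = 36.75; TS = 55.125.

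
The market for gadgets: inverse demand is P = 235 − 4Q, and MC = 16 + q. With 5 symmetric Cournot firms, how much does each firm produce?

q_i = 8.76

With 5 symmetric Cournot firms, each firm's FOC gives 235 − 24q = 16 + q, so q = 8.76, Q = 5·8.76 = 43.8, and P = 59.8.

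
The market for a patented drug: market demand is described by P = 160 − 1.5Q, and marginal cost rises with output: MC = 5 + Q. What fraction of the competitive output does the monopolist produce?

Q_m/Q_c = 0.625

A monopolist chooses Q where MR = MC. MR = 160 − 3Q; setting this equal to 5 + Q gives Q = 38.75 and P = 101.875.
Under competition P = MC: 160 − 1.5Q = 5 + Q ⇒ Q = 62, P = 67.
Ratio Q_m/Q_c = 38.75/62 = 0.625.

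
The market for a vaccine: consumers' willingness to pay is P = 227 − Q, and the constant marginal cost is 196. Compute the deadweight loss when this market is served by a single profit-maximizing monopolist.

DWL = 120.125

Under competition P = MC = 196, so Q = (227 − 196)/1 = 31.
The monopolist equates marginal revenue to marginal cost: 227 − 2Q = 196, so Q = 15.5. From demand, P = 211.5.
DWL is the triangle between Q = 15.5 and Q = 31: ½·(31 − 15.5)·(211.5 − 196) = 120.125.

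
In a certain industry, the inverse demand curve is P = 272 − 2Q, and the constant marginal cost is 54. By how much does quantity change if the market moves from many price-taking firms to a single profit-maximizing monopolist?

Competitive firms price at marginal cost: P = 54, giving Q = 109.
The monopolist equates marginal revenue to marginal cost: 272 − 4Q = 54, so Q = 54.5. From demand, P = 163.
Change in quantity: 54.5 − 109 = −54.5.

Quantity falls by 54.5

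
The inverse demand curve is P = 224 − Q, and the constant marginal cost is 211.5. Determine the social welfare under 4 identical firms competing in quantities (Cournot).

TS = 75

With 4 symmetric Cournot firms, each firm's FOC gives 224 − 5q = 211.5, so q = 2.5, Q = 4·2.5 = 10, and P = 214.
CS = ½·(224 − 214)·10 = 50; PS = (214 − 211.5)·10 = 25; TS = 75.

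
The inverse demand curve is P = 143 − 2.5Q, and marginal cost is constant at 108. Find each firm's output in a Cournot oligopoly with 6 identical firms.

q_i = 2

Cournot with 6 identical firms: the symmetric best-response condition is 143 − 17.5q = 108. Each firm produces q = 2, total output Q = 12, price P = 113.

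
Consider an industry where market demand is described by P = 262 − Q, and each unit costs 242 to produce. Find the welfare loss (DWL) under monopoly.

Under competition P = MC = 242, so Q = (262 − 242)/1 = 20.
Monopoly sets MR = MC: 262 − 2Q = 242 ⇒ Q = 10, P = 262 − 10 = 252.
DWL is the triangle between Q = 10 and Q = 20: ½·(20 − 10)·(252 − 242) = 50.

DWL = 50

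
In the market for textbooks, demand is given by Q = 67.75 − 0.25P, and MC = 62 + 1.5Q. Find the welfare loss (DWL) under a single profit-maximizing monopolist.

Inverting demand: P = 271 − 4Q.
Under competition P = MC: 271 − 4Q = 62 + 1.5Q ⇒ Q = 38, P = 119.
Monopoly sets MR = MC: 271 − 8Q = 62 + 1.5Q ⇒ Q = 22, P = 271 − 4·22 = 183.
CS = ½·(271 − 119)·38 = 2888; PS = (119·38 − 62·38 − ½·1.5·38²) = 1083; TS = 3971.
CS = ½·(271 − 183)·22 = 968; PS = (183·22 − 62·22 − ½·1.5·22²) = 2299; TS = 3267.
DWL = 3971 − 3267 = 704.

DWL = 704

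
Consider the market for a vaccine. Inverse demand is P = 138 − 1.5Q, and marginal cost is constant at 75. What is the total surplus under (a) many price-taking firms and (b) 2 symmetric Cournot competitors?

Competition: TS = 1323; Cournot: TS = 1176

Competitive firms price at marginal cost: P = 75, giving Q = 42.
CS = ½·(138 − 75)·42 = 1323; PS = (75 − 75)·42 = 0; TS = 1323.
With 2 symmetric Cournot firms, each firm's FOC gives 138 − 4.5q = 75, so q = 14, Q = 2·14 = 28, and P = 96.
CS = ½·(138 − 96)·28 = 588; PS = (96 − 75)·28 = 588; TS = 1176.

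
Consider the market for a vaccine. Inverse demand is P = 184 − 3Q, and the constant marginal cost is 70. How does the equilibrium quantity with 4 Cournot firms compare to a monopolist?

Cournot: Q = 30.4; Monopoly: Q = 19

Cournot with 4 identical firms: the symmetric best-response condition is 184 − 15q = 70. Each firm produces q = 7.6, total output Q = 30.4, price P = 92.8.
A monopolist chooses Q where MR = MC. MR = 184 − 6Q; setting this equal to 70 gives Q = 19 and P = 127.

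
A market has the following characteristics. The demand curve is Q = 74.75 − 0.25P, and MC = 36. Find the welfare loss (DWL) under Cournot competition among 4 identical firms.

DWL = 345.845

Inverting demand: P = 299 − 4Q.
Under competition P = MC = 36, so Q = (299 − 36)/4 = 65.75.
In a 4-firm Cournot equilibrium, symmetry and the first-order condition give q = (299 − 36)/(20) = 13.15. So Q = 52.6 and P = 88.6.
DWL is the triangle between Q = 52.6 and Q = 65.75: ½·(65.75 − 52.6)·(88.6 − 36) = 345.845.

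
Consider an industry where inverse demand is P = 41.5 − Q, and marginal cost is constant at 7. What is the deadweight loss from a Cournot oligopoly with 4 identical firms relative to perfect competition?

Under competition P = MC = 7, so Q = (41.5 − 7)/1 = 34.5.
With 4 symmetric Cournot firms, each firm's FOC gives 41.5 − 5q = 7, so q = 6.9, Q = 4·6.9 = 27.6, and P = 13.9.
DWL is the triangle between Q = 27.6 and Q = 34.5: ½·(34.5 − 27.6)·(13.9 − 7) = 23.805.

DWL = 23.805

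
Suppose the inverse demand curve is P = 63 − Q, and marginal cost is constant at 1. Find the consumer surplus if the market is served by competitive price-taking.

Under competition P = MC = 1, so Q = (63 − 1)/1 = 62.
CS = ½·(63 − 1)·62 = 1922.

CS = 1922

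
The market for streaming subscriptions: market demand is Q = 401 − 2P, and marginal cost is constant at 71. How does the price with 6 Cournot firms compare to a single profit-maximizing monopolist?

Inverting demand: P = 200.5 − 0.5Q.
Cournot with 6 identical firms: the symmetric best-response condition is 200.5 − 3.5q = 71. Each firm produces q = 37, total output Q = 222, price P = 89.5.
Monopoly sets MR = MC: 200.5 − Q = 71 ⇒ Q = 129.5, P = 200.5 − 0.5·129.5 = 135.75.

Cournot: P = 89.5; Monopoly: P = 135.75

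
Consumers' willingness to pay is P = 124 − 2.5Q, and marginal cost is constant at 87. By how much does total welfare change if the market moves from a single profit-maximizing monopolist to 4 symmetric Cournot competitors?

Total welfare rises by 57.498

The monopolist equates marginal revenue to marginal cost: 124 − 5Q = 87, so Q = 7.4. From demand, P = 105.5.
CS = ½·(124 − 105.5)·7.4 = 68.45; PS = (105.5 − 87)·7.4 = 136.9; TS = 205.35.
Cournot with 4 identical firms: the symmetric best-response condition is 124 − 12.5q = 87. Each firm produces q = 2.96, total output Q = 11.84, price P = 94.4.
CS = ½·(124 − 94.4)·11.84 = 175.232; PS = (94.4 − 87)·11.84 = 87.616; TS = 262.848.
Change in total welfare: 262.848 − 205.35 = 57.498.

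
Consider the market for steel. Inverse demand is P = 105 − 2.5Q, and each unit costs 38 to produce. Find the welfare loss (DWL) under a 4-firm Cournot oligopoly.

DWL = 35.912

Perfect competition: P = MC = 38, so 105 − 2.5Q = 38 and Q = 26.8.
With 4 symmetric Cournot firms, each firm's FOC gives 105 − 12.5q = 38, so q = 5.36, Q = 4·5.36 = 21.44, and P = 51.4.
DWL is the triangle between Q = 21.44 and Q = 26.8: ½·(26.8 − 21.44)·(51.4 − 38) = 35.912.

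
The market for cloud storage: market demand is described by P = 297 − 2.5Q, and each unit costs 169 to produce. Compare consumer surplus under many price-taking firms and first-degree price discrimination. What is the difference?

Competitive firms price at marginal cost: P = 169, giving Q = 51.2.
CS = ½·(297 − 169)·51.2 = 3276.8.
With perfect price discrimination, output is the efficient level Q = 51.2 (where demand meets MC), but every buyer pays their willingness to pay: CS = 0 and PS = total surplus.
CS = 0.
Change in consumer surplus: 0 − 3276.8 = −3276.8.

Consumer surplus falls by 3276.8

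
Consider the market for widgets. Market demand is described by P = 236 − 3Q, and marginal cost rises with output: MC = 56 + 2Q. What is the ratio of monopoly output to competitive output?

The monopolist equates marginal revenue to marginal cost: 236 − 6Q = 56 + 2Q, so Q = 22.5. From demand, P = 168.5.
Under competition P = MC: 236 − 3Q = 56 + 2Q ⇒ Q = 36, P = 128.
Ratio Q_m/Q_c = 22.5/36 = 0.625.

Q_m/Q_c = 0.625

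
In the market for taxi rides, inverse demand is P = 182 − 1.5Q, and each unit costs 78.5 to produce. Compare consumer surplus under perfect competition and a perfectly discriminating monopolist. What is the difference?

Under competition P = MC = 78.5, so Q = (182 − 78.5)/1.5 = 69.
CS = ½·(182 − 78.5)·69 = 3570.75.
Under first-degree price discrimination the firm charges each unit its demand price and produces up to where P = MC, i.e. Q = 69. Consumer surplus is zero; producer surplus equals total surplus.
CS = 0.
Change in consumer surplus: 0 − 3570.75 = −3570.75.

CS falls by 3570.75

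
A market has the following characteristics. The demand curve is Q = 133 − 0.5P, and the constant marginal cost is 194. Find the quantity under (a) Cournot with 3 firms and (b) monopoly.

Inverting demand: P = 266 − 2Q.
With 3 symmetric Cournot firms, each firm's FOC gives 266 − 8q = 194, so q = 9, Q = 3·9 = 27, and P = 212.
Monopoly sets MR = MC: 266 − 4Q = 194 ⇒ Q = 18, P = 266 − 2·18 = 230.

Cournot: Q = 27; Monopoly: Q = 18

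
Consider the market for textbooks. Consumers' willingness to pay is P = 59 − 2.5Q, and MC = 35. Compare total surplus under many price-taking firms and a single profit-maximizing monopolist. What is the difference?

Competitive firms price at marginal cost: P = 35, giving Q = 9.6.
CS = ½·(59 − 35)·9.6 = 115.2; PS = (35 − 35)·9.6 = 0; TS = 115.2.
The monopolist equates marginal revenue to marginal cost: 59 − 5Q = 35, so Q = 4.8. From demand, P = 47.
CS = ½·(59 − 47)·4.8 = 28.8; PS = (47 − 35)·4.8 = 57.6; TS = 86.4.
Change in total surplus: 86.4 − 115.2 = −28.8.

TS falls by 28.8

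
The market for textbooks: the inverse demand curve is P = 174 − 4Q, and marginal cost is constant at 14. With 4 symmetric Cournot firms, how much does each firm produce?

q_i = 8

In a 4-firm Cournot equilibrium, symmetry and the first-order condition give q = (174 − 14)/(20) = 8. So Q = 32 and P = 46.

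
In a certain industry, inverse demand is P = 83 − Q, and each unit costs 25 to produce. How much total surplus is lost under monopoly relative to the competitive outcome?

Competitive firms price at marginal cost: P = 25, giving Q = 58.
A monopolist chooses Q where MR = MC. MR = 83 − 2Q; setting this equal to 25 gives Q = 29 and P = 54.
DWL is the triangle between Q = 29 and Q = 58: ½·(58 − 29)·(54 − 25) = 420.5.

DWL = 420.5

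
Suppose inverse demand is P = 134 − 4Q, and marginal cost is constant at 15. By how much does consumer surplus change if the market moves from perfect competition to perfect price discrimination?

Perfect competition: P = MC = 15, so 134 − 4Q = 15 and Q = 29.75.
CS = ½·(134 − 15)·29.75 = 1770.125.
With perfect price discrimination, output is the efficient level Q = 29.75 (where demand meets MC), but every buyer pays their willingness to pay: CS = 0 and PS = total surplus.
CS = 0.
Change in consumer surplus: 0 − 1770.125 = −1770.125.

Consumer surplus falls by 1770.125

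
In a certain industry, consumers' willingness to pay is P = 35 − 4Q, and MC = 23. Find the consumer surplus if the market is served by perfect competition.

CS = 18

Perfect competition: P = MC = 23, so 35 − 4Q = 23 and Q = 3.
CS = ½·(35 − 23)·3 = 18.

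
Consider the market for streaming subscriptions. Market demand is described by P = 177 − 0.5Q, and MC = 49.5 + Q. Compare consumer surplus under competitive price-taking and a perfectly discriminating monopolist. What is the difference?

CS falls by 1806.25

Competitive equilibrium sets price equal to marginal cost: 177 − 0.5Q = 49.5 + Q, so Q = 85 and P = 134.5.
CS = ½·(177 − 134.5)·85 = 1806.25.
Under first-degree price discrimination the firm charges each unit its demand price and produces up to where P = MC, i.e. Q = 85. Consumer surplus is zero; producer surplus equals total surplus.
CS = 0.
Change in consumer surplus: 0 − 1806.25 = −1806.25.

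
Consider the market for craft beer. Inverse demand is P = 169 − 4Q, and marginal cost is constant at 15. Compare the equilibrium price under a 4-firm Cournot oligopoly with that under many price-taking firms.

Cournot: P = 45.8; Competition: P = 15

With 4 symmetric Cournot firms, each firm's FOC gives 169 − 20q = 15, so q = 7.7, Q = 4·7.7 = 30.8, and P = 45.8.
Under competition P = MC = 15, so Q = (169 − 15)/4 = 38.5.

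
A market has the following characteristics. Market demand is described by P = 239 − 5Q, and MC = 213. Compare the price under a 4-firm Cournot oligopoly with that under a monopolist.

In a 4-firm Cournot equilibrium, symmetry and the first-order condition give q = (239 − 213)/(25) = 1.04. So Q = 4.16 and P = 218.2.
A monopolist chooses Q where MR = MC. MR = 239 − 10Q; setting this equal to 213 gives Q = 2.6 and P = 226.

Cournot: P = 218.2; Monopoly: P = 226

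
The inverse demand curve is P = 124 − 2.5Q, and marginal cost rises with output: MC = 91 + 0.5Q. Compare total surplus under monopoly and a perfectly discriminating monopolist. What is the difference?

TS rises by 37.5

A monopolist chooses Q where MR = MC. MR = 124 − 5Q; setting this equal to 91 + 0.5Q gives Q = 6 and P = 109.
CS = ½·(124 − 109)·6 = 45; PS = (109·6 − 91·6 − ½·0.5·6²) = 99; TS = 144.
With perfect price discrimination, output is the efficient level Q = 11 (where demand meets MC), but every buyer pays their willingness to pay: CS = 0 and PS = total surplus.
TS = 181.5 (equal to competitive TS).
Change in total surplus: 181.5 − 144 = 37.5.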